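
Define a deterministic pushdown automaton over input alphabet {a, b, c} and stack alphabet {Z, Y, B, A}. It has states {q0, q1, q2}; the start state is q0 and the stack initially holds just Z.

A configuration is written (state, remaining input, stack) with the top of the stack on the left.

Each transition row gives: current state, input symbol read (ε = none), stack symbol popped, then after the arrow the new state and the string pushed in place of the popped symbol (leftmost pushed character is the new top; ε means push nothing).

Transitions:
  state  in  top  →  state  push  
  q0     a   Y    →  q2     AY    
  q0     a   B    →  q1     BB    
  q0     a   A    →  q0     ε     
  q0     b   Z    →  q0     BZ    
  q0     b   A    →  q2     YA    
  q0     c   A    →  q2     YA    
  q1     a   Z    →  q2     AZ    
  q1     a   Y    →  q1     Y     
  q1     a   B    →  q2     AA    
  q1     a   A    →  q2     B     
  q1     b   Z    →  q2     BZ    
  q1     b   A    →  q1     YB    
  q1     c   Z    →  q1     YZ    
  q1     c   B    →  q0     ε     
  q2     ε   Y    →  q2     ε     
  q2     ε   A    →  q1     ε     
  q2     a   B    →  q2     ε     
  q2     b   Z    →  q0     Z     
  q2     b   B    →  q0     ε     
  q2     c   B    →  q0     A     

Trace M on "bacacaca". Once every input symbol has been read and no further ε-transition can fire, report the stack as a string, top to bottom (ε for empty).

BBZ

(q0, bacacaca, Z)
  read b, top Z: go to q0, push BZ → (q0, acacaca, BZ)
  read a, top B: go to q1, push BB → (q1, cacaca, BBZ)
  read c, top B: go to q0, push ε → (q0, acaca, BZ)
  read a, top B: go to q1, push BB → (q1, caca, BBZ)
  read c, top B: go to q0, push ε → (q0, aca, BZ)
  read a, top B: go to q1, push BB → (q1, ca, BBZ)
  read c, top B: go to q0, push ε → (q0, a, BZ)
  read a, top B: go to q1, push BB → (q1, ε, BBZ)
All input consumed in state q1 with stack BBZ.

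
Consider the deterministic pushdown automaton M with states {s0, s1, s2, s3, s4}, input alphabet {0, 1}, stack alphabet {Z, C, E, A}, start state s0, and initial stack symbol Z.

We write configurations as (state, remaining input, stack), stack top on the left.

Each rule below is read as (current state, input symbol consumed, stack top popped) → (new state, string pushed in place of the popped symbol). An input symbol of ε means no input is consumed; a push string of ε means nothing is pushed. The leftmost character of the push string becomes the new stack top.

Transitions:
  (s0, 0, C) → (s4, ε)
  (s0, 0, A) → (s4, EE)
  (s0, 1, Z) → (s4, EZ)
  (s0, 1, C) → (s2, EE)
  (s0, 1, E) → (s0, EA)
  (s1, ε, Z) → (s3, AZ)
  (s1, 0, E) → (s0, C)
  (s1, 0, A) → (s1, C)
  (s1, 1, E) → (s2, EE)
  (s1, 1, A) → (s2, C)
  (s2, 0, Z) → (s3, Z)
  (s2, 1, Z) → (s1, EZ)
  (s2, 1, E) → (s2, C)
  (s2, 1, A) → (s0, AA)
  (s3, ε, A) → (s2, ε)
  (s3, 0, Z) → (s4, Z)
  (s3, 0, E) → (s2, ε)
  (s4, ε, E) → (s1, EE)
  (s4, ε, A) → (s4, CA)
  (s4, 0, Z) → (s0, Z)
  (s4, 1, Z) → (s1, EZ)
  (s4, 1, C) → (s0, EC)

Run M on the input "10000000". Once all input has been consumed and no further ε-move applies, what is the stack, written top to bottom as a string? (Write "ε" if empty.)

CEZ

(s0, 10000000, Z) ⊢ (s4, 0000000, EZ) ⊢ (s1, 0000000, EEZ) ⊢ (s0, 000000, CEZ) ⊢ (s4, 00000, EZ) ⊢ (s1, 00000, EEZ) ⊢ (s0, 0000, CEZ) ⊢ (s4, 000, EZ) ⊢ (s1, 000, EEZ) ⊢ (s0, 00, CEZ) ⊢ (s4, 0, EZ) ⊢ (s1, 0, EEZ) ⊢ (s0, ε, CEZ)
All input consumed in state s0 with stack CEZ.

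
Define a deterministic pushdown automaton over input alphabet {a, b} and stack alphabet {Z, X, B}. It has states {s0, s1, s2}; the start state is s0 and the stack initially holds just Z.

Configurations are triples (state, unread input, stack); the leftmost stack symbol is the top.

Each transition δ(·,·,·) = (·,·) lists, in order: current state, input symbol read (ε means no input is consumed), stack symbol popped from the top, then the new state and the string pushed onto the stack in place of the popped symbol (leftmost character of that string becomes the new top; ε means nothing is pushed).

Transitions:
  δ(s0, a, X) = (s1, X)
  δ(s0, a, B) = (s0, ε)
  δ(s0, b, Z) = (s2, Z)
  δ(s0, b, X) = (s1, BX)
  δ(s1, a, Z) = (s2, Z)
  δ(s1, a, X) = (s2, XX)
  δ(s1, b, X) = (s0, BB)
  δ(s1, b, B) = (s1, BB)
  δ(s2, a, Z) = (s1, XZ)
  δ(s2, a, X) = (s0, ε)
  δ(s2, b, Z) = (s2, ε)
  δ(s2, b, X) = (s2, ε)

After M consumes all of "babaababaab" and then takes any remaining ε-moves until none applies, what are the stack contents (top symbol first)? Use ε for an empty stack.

(s0, babaababaab, Z) ⊢ (s2, abaababaab, Z) ⊢ (s1, baababaab, XZ) ⊢ (s0, aababaab, BBZ) ⊢ (s0, ababaab, BZ) ⊢ (s0, babaab, Z) ⊢ (s2, abaab, Z) ⊢ (s1, baab, XZ) ⊢ (s0, aab, BBZ) ⊢ (s0, ab, BZ) ⊢ (s0, b, Z) ⊢ (s2, ε, Z)
All input consumed in state s2 with stack Z.

Z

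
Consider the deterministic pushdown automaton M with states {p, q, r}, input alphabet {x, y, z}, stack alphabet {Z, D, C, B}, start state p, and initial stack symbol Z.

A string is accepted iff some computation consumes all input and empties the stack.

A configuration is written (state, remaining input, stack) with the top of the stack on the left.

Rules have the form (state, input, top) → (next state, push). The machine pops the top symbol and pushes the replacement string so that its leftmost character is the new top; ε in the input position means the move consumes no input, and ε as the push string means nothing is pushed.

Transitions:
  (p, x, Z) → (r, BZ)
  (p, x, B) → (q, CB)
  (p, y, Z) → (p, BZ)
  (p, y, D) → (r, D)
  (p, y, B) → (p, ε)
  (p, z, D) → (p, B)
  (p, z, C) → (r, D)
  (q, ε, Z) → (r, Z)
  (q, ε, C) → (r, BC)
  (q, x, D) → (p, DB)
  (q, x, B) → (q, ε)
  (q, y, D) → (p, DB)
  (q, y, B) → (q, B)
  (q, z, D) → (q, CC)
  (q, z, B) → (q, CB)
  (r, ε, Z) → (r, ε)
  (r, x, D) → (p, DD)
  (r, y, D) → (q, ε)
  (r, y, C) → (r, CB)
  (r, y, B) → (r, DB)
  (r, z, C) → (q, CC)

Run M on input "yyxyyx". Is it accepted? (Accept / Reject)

(p, yyxyyx, Z) ⊢ (p, yxyyx, BZ) ⊢ (p, xyyx, Z) ⊢ (r, yyx, BZ) ⊢ (r, yx, DBZ) ⊢ (q, x, BZ) ⊢ (q, ε, Z) ⊢ (r, ε, Z) ⊢ (r, ε, ε)
All input consumed and the stack is empty.

Accept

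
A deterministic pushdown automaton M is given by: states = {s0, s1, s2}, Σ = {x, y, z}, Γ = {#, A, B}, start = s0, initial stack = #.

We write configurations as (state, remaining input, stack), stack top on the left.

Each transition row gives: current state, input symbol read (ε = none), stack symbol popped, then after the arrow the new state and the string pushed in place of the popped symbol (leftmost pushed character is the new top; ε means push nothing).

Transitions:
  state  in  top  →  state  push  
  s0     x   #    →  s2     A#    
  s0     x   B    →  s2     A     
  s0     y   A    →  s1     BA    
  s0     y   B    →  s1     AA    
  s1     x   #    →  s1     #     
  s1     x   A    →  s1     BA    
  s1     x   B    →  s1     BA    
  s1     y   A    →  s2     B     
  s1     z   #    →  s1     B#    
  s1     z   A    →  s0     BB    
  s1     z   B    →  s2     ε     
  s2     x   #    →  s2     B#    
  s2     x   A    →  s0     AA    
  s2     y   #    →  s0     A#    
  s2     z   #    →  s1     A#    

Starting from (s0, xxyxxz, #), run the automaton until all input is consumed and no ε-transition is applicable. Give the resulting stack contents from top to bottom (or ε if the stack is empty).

AAAA#

(s0, xxyxxz, #)
  read x, top #: go to s2, push A# → (s2, xyxxz, A#)
  read x, top A: go to s0, push AA → (s0, yxxz, AA#)
  read y, top A: go to s1, push BA → (s1, xxz, BAA#)
  read x, top B: go to s1, push BA → (s1, xz, BAAA#)
  read x, top B: go to s1, push BA → (s1, z, BAAAA#)
  read z, top B: go to s2, push ε → (s2, ε, AAAA#)
All input consumed in state s2 with stack AAAA#.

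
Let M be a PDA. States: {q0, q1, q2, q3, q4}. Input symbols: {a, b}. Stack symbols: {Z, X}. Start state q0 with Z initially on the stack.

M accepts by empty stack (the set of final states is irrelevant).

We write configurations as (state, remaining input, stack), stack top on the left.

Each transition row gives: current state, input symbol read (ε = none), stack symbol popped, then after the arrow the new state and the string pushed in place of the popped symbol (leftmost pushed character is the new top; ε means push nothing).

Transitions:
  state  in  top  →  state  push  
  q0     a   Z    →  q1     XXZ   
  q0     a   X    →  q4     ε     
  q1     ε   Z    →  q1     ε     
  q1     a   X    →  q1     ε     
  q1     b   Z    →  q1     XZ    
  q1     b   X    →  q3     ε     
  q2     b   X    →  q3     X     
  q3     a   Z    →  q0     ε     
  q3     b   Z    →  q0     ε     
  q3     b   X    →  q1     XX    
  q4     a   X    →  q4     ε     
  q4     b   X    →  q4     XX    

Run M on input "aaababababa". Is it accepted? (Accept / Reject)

One accepting computation: (q0, aaababababa, Z) ⊢ (q1, aababababa, XXZ) ⊢ (q1, ababababa, XZ) ⊢ (q1, babababa, Z) ⊢ (q1, abababa, XZ) ⊢ (q1, bababa, Z) ⊢ (q1, ababa, XZ) ⊢ (q1, baba, Z) ⊢ (q1, aba, XZ) ⊢ (q1, ba, Z) ⊢ (q1, a, XZ) ⊢ (q1, ε, Z) ⊢ (q1, ε, ε)
All input consumed and the stack is empty.

Accept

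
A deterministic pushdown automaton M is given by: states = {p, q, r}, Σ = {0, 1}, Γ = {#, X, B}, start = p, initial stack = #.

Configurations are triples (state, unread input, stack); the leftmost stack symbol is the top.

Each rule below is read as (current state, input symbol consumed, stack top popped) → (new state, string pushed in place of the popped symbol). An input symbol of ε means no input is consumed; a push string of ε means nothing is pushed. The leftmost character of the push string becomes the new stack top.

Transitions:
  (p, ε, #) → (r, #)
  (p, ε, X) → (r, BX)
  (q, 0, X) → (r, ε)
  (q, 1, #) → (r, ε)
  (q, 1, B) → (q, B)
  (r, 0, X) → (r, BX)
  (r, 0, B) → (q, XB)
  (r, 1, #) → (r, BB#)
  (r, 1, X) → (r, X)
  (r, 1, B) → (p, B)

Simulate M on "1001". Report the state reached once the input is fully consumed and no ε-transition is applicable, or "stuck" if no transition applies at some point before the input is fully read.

p

(p, 1001, #) ⊢ (r, 1001, #) ⊢ (r, 001, BB#) ⊢ (q, 01, XBB#) ⊢ (r, 1, BB#) ⊢ (p, ε, BB#)
All input consumed; M is in state p.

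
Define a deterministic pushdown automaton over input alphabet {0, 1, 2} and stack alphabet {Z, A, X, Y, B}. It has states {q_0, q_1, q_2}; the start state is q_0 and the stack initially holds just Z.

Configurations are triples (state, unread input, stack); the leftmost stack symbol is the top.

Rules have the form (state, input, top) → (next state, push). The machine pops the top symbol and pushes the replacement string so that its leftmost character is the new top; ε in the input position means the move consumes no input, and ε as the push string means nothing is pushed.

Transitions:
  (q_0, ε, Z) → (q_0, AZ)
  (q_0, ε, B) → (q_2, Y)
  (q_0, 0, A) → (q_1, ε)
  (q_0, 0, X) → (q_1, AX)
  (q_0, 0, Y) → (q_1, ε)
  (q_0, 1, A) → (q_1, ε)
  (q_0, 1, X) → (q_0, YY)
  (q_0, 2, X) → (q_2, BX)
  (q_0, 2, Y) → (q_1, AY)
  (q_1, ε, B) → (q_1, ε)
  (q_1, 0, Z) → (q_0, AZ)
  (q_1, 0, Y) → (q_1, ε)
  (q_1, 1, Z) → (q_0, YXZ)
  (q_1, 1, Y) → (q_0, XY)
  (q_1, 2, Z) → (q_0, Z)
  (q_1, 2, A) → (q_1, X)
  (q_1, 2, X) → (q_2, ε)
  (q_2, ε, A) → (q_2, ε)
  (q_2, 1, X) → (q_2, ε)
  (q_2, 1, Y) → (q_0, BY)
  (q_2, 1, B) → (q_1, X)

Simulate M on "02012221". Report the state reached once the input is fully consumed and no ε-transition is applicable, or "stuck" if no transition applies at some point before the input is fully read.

q_2

(q_0, 02012221, Z) ⊢ (q_0, 02012221, AZ) ⊢ (q_1, 2012221, Z) ⊢ (q_0, 012221, Z) ⊢ (q_0, 012221, AZ) ⊢ (q_1, 12221, Z) ⊢ (q_0, 2221, YXZ) ⊢ (q_1, 221, AYXZ) ⊢ (q_1, 21, XYXZ) ⊢ (q_2, 1, YXZ) ⊢ (q_0, ε, BYXZ) ⊢ (q_2, ε, YYXZ)
All input consumed; M is in state q_2.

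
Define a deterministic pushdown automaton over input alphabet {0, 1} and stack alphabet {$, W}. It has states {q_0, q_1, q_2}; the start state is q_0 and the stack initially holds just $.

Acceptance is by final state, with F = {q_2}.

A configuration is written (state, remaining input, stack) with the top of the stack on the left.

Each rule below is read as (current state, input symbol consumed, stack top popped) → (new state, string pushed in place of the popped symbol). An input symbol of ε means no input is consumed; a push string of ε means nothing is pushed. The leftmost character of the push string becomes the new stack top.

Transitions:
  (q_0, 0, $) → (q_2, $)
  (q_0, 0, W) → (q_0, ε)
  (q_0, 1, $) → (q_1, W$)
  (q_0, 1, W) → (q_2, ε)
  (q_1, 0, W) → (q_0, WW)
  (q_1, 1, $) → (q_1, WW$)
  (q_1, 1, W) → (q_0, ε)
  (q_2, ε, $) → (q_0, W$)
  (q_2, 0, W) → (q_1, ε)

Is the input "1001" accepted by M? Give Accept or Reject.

Accept

(q_0, 1001, $)
  read 1, top $: go to q_1, push W$ → (q_1, 001, W$)
  read 0, top W: go to q_0, push WW → (q_0, 01, WW$)
  read 0, top W: go to q_0, push ε → (q_0, 1, W$)
  read 1, top W: go to q_2, push ε → (q_2, ε, $)
All input consumed; state q_2 ∈ F.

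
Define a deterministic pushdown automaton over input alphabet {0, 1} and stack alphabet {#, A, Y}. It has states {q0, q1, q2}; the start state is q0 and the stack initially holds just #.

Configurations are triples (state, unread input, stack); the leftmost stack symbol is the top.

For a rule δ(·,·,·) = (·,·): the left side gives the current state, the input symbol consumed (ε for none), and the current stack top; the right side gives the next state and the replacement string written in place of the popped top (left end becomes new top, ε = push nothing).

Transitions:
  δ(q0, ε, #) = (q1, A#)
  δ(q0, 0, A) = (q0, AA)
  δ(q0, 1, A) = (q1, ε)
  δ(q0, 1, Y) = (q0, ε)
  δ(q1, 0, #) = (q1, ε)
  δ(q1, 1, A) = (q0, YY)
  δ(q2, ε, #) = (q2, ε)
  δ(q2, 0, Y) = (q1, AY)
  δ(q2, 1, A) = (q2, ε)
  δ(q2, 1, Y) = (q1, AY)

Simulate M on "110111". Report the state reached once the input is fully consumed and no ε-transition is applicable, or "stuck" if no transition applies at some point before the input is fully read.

(q0, 110111, #) ⊢ (q1, 110111, A#) ⊢ (q0, 10111, YY#) ⊢ (q0, 0111, Y#)
No transition for (q0, 0, top Y); M blocks with input 0111 remaining.

stuck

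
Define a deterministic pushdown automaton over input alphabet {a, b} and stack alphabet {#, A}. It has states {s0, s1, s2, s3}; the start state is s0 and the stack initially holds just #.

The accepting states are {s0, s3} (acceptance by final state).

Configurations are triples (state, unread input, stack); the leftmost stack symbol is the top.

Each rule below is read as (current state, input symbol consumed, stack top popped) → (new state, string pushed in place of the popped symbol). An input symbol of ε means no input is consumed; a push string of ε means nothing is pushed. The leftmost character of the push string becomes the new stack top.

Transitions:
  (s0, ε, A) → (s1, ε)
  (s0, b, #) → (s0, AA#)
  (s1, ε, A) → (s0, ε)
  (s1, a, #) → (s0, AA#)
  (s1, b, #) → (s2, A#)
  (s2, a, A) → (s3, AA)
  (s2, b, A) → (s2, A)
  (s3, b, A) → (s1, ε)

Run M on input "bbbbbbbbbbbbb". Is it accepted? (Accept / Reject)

Accept

(s0, bbbbbbbbbbbbb, #)
  read b, top #: go to s0, push AA# → (s0, bbbbbbbbbbbb, AA#)
  ε-move, top A: go to s1, push ε → (s1, bbbbbbbbbbbb, A#)
  ε-move, top A: go to s0, push ε → (s0, bbbbbbbbbbbb, #)
  read b, top #: go to s0, push AA# → (s0, bbbbbbbbbbb, AA#)
  ε-move, top A: go to s1, push ε → (s1, bbbbbbbbbbb, A#)
  ε-move, top A: go to s0, push ε → (s0, bbbbbbbbbbb, #)
  read b, top #: go to s0, push AA# → (s0, bbbbbbbbbb, AA#)
  ε-move, top A: go to s1, push ε → (s1, bbbbbbbbbb, A#)
  ε-move, top A: go to s0, push ε → (s0, bbbbbbbbbb, #)
  read b, top #: go to s0, push AA# → (s0, bbbbbbbbb, AA#)
  ε-move, top A: go to s1, push ε → (s1, bbbbbbbbb, A#)
  ε-move, top A: go to s0, push ε → (s0, bbbbbbbbb, #)
  read b, top #: go to s0, push AA# → (s0, bbbbbbbb, AA#)
  ε-move, top A: go to s1, push ε → (s1, bbbbbbbb, A#)
  ε-move, top A: go to s0, push ε → (s0, bbbbbbbb, #)
  read b, top #: go to s0, push AA# → (s0, bbbbbbb, AA#)
  ε-move, top A: go to s1, push ε → (s1, bbbbbbb, A#)
  ε-move, top A: go to s0, push ε → (s0, bbbbbbb, #)
  read b, top #: go to s0, push AA# → (s0, bbbbbb, AA#)
  ε-move, top A: go to s1, push ε → (s1, bbbbbb, A#)
  ε-move, top A: go to s0, push ε → (s0, bbbbbb, #)
  read b, top #: go to s0, push AA# → (s0, bbbbb, AA#)
  ε-move, top A: go to s1, push ε → (s1, bbbbb, A#)
  ε-move, top A: go to s0, push ε → (s0, bbbbb, #)
  read b, top #: go to s0, push AA# → (s0, bbbb, AA#)
  ε-move, top A: go to s1, push ε → (s1, bbbb, A#)
  ε-move, top A: go to s0, push ε → (s0, bbbb, #)
  read b, top #: go to s0, push AA# → (s0, bbb, AA#)
  ε-move, top A: go to s1, push ε → (s1, bbb, A#)
  ε-move, top A: go to s0, push ε → (s0, bbb, #)
  read b, top #: go to s0, push AA# → (s0, bb, AA#)
  ε-move, top A: go to s1, push ε → (s1, bb, A#)
  ε-move, top A: go to s0, push ε → (s0, bb, #)
  read b, top #: go to s0, push AA# → (s0, b, AA#)
  ε-move, top A: go to s1, push ε → (s1, b, A#)
  ε-move, top A: go to s0, push ε → (s0, b, #)
  read b, top #: go to s0, push AA# → (s0, ε, AA#)
All input consumed; state s0 ∈ F.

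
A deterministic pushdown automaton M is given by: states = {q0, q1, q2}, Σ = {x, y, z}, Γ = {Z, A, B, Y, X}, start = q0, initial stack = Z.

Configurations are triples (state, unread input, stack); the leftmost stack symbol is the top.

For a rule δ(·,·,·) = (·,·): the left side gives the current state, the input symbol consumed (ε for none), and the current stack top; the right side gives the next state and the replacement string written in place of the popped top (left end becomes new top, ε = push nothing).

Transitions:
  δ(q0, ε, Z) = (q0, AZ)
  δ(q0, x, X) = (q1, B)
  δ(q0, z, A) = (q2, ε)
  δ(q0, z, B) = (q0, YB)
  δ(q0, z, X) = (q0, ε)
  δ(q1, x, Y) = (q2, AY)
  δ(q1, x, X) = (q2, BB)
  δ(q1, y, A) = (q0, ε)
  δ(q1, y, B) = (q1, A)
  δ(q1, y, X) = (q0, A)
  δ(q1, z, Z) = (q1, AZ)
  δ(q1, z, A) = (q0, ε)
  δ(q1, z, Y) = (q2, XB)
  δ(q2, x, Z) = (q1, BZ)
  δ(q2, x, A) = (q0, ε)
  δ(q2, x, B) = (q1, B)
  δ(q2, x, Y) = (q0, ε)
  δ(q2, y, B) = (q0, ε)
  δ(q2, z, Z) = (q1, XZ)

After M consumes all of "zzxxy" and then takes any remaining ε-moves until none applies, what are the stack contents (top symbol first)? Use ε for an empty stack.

ABZ

(q0, zzxxy, Z) ⊢ (q0, zzxxy, AZ) ⊢ (q2, zxxy, Z) ⊢ (q1, xxy, XZ) ⊢ (q2, xy, BBZ) ⊢ (q1, y, BBZ) ⊢ (q1, ε, ABZ)
All input consumed in state q1 with stack ABZ.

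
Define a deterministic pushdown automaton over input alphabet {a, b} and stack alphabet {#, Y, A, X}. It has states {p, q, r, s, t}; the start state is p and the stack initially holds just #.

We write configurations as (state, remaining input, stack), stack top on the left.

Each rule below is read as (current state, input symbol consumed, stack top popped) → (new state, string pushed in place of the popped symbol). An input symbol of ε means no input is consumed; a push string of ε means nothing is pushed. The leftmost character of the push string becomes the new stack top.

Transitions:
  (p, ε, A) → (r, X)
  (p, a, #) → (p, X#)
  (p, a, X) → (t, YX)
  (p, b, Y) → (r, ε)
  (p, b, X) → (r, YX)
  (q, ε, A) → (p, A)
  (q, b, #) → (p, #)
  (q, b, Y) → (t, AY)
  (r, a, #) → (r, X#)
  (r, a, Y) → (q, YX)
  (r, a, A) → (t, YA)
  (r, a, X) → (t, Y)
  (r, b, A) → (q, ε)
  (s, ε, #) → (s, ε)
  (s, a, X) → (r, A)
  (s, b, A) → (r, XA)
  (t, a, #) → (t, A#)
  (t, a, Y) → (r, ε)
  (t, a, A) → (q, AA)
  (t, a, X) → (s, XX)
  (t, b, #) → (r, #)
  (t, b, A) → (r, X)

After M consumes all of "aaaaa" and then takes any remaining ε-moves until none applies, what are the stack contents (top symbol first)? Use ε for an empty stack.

(p, aaaaa, #)
  read a, top #: go to p, push X# → (p, aaaa, X#)
  read a, top X: go to t, push YX → (t, aaa, YX#)
  read a, top Y: go to r, push ε → (r, aa, X#)
  read a, top X: go to t, push Y → (t, a, Y#)
  read a, top Y: go to r, push ε → (r, ε, #)
All input consumed in state r with stack #.

#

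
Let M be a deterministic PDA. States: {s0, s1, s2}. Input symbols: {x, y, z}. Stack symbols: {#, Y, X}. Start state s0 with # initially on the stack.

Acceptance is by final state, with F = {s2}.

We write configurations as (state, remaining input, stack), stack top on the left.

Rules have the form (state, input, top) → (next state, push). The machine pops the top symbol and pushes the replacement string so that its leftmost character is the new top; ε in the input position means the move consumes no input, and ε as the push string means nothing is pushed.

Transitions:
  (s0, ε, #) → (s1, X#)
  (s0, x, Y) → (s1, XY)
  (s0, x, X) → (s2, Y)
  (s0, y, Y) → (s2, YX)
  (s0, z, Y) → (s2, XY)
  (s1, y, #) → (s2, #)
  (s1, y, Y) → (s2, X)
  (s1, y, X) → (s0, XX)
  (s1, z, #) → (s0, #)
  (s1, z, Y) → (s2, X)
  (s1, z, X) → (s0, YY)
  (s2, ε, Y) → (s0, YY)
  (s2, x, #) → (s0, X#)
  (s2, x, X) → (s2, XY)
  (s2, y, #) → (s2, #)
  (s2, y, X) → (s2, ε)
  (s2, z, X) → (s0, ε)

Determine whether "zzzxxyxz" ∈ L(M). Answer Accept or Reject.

(s0, zzzxxyxz, #)
  ε-move, top #: go to s1, push X# → (s1, zzzxxyxz, X#)
  read z, top X: go to s0, push YY → (s0, zzxxyxz, YY#)
  read z, top Y: go to s2, push XY → (s2, zxxyxz, XYY#)
  read z, top X: go to s0, push ε → (s0, xxyxz, YY#)
  read x, top Y: go to s1, push XY → (s1, xyxz, XYY#)
No transition applies at (s1, xyxz, XYY#); input not fully consumed.

Reject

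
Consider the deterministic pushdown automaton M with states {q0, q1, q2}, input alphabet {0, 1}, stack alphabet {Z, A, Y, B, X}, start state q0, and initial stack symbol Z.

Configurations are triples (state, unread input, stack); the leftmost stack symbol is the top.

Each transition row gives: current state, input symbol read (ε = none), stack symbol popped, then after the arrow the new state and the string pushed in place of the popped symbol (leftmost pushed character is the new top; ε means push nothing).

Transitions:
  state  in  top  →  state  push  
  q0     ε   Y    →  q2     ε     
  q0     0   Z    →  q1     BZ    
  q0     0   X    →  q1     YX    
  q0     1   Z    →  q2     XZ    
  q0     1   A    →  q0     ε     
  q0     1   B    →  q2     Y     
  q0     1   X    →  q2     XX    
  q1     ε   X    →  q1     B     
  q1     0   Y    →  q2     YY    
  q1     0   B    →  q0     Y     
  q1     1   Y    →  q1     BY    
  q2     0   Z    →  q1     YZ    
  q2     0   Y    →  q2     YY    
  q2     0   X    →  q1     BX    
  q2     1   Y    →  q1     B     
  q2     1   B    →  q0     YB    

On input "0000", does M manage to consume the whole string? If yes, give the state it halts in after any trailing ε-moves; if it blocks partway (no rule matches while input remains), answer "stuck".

q2

(q0, 0000, Z)
  read 0, top Z: go to q1, push BZ → (q1, 000, BZ)
  read 0, top B: go to q0, push Y → (q0, 00, YZ)
  ε-move, top Y: go to q2, push ε → (q2, 00, Z)
  read 0, top Z: go to q1, push YZ → (q1, 0, YZ)
  read 0, top Y: go to q2, push YY → (q2, ε, YYZ)
All input consumed; M is in state q2.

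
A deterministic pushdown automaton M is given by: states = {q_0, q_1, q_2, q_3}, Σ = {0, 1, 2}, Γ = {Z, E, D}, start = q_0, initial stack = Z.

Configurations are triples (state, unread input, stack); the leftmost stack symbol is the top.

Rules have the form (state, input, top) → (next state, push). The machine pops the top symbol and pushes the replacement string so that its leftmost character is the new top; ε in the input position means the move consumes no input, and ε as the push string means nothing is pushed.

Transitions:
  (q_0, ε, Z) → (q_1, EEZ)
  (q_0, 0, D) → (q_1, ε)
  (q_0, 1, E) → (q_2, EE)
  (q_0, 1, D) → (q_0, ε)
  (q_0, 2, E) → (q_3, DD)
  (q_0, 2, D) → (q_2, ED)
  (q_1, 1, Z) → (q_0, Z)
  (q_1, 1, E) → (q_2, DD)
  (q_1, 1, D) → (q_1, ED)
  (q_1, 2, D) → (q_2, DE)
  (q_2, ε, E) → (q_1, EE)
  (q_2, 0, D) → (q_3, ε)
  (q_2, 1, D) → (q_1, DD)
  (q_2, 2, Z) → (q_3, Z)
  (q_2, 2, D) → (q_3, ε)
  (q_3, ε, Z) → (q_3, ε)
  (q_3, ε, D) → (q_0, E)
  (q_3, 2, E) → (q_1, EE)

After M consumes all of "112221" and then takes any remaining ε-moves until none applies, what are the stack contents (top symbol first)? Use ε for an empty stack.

(q_0, 112221, Z)
  ε-move, top Z: go to q_1, push EEZ → (q_1, 112221, EEZ)
  read 1, top E: go to q_2, push DD → (q_2, 12221, DDEZ)
  read 1, top D: go to q_1, push DD → (q_1, 2221, DDDEZ)
  read 2, top D: go to q_2, push DE → (q_2, 221, DEDDEZ)
  read 2, top D: go to q_3, push ε → (q_3, 21, EDDEZ)
  read 2, top E: go to q_1, push EE → (q_1, 1, EEDDEZ)
  read 1, top E: go to q_2, push DD → (q_2, ε, DDEDDEZ)
All input consumed in state q_2 with stack DDEDDEZ.

DDEDDEZ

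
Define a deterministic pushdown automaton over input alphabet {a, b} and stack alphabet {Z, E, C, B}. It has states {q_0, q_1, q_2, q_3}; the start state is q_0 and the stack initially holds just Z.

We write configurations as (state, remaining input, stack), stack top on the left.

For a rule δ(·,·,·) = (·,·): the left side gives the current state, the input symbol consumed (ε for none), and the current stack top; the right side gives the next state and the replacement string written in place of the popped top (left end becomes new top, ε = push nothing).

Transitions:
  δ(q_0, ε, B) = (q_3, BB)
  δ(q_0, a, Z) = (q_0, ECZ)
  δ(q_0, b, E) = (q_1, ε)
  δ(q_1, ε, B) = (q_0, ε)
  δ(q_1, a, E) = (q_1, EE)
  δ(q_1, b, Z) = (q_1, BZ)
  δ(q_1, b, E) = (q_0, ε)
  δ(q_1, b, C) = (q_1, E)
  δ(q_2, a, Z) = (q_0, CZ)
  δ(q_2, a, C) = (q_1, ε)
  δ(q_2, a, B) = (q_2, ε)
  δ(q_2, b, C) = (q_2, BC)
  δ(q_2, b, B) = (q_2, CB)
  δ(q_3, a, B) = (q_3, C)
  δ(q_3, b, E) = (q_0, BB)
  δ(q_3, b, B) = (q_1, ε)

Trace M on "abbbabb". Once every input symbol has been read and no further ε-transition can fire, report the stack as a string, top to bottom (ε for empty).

(q_0, abbbabb, Z)
  read a, top Z: go to q_0, push ECZ → (q_0, bbbabb, ECZ)
  read b, top E: go to q_1, push ε → (q_1, bbabb, CZ)
  read b, top C: go to q_1, push E → (q_1, babb, EZ)
  read b, top E: go to q_0, push ε → (q_0, abb, Z)
  read a, top Z: go to q_0, push ECZ → (q_0, bb, ECZ)
  read b, top E: go to q_1, push ε → (q_1, b, CZ)
  read b, top C: go to q_1, push E → (q_1, ε, EZ)
All input consumed in state q_1 with stack EZ.

EZ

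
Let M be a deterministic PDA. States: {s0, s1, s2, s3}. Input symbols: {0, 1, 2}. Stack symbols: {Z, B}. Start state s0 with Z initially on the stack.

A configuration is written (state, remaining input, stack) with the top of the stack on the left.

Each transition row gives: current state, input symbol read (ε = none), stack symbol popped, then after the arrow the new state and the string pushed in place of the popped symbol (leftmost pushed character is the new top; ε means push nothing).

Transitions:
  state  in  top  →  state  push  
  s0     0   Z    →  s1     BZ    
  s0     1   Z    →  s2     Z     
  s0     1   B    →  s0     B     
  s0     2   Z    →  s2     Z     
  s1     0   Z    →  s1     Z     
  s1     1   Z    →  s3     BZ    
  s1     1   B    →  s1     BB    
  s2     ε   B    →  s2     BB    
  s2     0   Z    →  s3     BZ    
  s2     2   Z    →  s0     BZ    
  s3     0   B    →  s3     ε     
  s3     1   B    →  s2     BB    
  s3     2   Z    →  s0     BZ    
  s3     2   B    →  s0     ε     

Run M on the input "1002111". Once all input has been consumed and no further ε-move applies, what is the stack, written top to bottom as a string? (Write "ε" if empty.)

(s0, 1002111, Z)
  read 1, top Z: go to s2, push Z → (s2, 002111, Z)
  read 0, top Z: go to s3, push BZ → (s3, 02111, BZ)
  read 0, top B: go to s3, push ε → (s3, 2111, Z)
  read 2, top Z: go to s0, push BZ → (s0, 111, BZ)
  read 1, top B: go to s0, push B → (s0, 11, BZ)
  read 1, top B: go to s0, push B → (s0, 1, BZ)
  read 1, top B: go to s0, push B → (s0, ε, BZ)
All input consumed in state s0 with stack BZ.

BZ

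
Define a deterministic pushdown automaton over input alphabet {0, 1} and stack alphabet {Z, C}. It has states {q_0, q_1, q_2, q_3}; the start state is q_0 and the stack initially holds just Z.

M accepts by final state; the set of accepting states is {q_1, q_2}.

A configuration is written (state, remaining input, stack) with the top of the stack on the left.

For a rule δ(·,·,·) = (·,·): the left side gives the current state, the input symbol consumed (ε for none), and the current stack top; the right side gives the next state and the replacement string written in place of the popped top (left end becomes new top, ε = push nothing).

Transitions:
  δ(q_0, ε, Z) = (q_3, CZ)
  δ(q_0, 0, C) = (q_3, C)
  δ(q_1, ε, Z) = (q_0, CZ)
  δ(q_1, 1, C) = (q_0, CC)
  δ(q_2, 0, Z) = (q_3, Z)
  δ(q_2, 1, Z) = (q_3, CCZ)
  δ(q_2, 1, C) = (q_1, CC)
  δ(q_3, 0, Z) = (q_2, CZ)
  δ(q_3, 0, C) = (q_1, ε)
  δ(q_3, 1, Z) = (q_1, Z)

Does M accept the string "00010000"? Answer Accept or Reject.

(q_0, 00010000, Z)
  ε-move, top Z: go to q_3, push CZ → (q_3, 00010000, CZ)
  read 0, top C: go to q_1, push ε → (q_1, 0010000, Z)
  ε-move, top Z: go to q_0, push CZ → (q_0, 0010000, CZ)
  read 0, top C: go to q_3, push C → (q_3, 010000, CZ)
  read 0, top C: go to q_1, push ε → (q_1, 10000, Z)
  ε-move, top Z: go to q_0, push CZ → (q_0, 10000, CZ)
No transition applies at (q_0, 10000, CZ); input not fully consumed.

Reject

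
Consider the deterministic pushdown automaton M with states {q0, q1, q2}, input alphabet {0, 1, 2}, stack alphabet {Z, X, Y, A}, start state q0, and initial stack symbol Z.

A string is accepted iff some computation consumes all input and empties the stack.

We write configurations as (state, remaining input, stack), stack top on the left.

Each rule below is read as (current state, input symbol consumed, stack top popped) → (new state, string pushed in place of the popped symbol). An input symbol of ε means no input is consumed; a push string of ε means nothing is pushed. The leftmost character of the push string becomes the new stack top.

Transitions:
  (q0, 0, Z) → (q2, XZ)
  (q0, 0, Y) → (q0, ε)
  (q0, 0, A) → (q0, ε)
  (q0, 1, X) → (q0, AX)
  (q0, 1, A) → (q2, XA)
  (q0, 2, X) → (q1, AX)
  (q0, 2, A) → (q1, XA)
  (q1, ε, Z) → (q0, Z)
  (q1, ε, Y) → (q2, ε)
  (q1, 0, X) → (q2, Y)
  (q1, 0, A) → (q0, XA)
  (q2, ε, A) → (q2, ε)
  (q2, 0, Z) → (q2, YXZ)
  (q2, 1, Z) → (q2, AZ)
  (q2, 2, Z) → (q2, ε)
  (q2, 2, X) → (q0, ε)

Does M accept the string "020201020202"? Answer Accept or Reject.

(q0, 020201020202, Z)
  read 0, top Z: go to q2, push XZ → (q2, 20201020202, XZ)
  read 2, top X: go to q0, push ε → (q0, 0201020202, Z)
  read 0, top Z: go to q2, push XZ → (q2, 201020202, XZ)
  read 2, top X: go to q0, push ε → (q0, 01020202, Z)
  read 0, top Z: go to q2, push XZ → (q2, 1020202, XZ)
No transition applies at (q2, 1020202, XZ); input not fully consumed.

Reject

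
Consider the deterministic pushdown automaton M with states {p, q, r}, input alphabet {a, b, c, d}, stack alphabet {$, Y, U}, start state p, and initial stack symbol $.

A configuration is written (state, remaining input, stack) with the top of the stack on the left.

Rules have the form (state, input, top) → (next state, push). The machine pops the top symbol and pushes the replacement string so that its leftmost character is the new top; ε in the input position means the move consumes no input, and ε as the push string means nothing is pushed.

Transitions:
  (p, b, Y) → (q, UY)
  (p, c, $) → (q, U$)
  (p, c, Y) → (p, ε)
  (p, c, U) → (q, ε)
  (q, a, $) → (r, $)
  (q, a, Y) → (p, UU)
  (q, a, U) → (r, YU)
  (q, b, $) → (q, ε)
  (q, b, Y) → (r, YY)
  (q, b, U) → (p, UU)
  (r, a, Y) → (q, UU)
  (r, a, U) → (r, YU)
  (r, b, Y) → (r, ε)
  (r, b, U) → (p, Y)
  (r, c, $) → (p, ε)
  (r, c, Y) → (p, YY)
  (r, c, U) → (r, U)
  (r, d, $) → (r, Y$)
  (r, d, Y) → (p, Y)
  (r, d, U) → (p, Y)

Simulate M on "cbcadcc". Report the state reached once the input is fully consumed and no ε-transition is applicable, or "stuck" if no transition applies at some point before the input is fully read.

q

(p, cbcadcc, $)
  read c, top $: go to q, push U$ → (q, bcadcc, U$)
  read b, top U: go to p, push UU → (p, cadcc, UU$)
  read c, top U: go to q, push ε → (q, adcc, U$)
  read a, top U: go to r, push YU → (r, dcc, YU$)
  read d, top Y: go to p, push Y → (p, cc, YU$)
  read c, top Y: go to p, push ε → (p, c, U$)
  read c, top U: go to q, push ε → (q, ε, $)
All input consumed; M is in state q.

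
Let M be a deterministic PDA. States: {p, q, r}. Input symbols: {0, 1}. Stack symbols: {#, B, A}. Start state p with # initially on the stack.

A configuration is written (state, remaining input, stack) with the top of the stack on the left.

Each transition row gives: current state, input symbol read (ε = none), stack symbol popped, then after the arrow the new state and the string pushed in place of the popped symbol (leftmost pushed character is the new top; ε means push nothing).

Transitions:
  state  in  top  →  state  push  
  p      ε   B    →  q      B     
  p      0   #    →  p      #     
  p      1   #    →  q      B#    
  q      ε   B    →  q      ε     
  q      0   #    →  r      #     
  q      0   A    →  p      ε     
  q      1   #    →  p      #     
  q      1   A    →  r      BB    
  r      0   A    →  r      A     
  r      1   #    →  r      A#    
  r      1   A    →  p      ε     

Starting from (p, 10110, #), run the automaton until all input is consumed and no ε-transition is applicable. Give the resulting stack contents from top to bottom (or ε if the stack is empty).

#

(p, 10110, #)
  read 1, top #: go to q, push B# → (q, 0110, B#)
  ε-move, top B: go to q, push ε → (q, 0110, #)
  read 0, top #: go to r, push # → (r, 110, #)
  read 1, top #: go to r, push A# → (r, 10, A#)
  read 1, top A: go to p, push ε → (p, 0, #)
  read 0, top #: go to p, push # → (p, ε, #)
All input consumed in state p with stack #.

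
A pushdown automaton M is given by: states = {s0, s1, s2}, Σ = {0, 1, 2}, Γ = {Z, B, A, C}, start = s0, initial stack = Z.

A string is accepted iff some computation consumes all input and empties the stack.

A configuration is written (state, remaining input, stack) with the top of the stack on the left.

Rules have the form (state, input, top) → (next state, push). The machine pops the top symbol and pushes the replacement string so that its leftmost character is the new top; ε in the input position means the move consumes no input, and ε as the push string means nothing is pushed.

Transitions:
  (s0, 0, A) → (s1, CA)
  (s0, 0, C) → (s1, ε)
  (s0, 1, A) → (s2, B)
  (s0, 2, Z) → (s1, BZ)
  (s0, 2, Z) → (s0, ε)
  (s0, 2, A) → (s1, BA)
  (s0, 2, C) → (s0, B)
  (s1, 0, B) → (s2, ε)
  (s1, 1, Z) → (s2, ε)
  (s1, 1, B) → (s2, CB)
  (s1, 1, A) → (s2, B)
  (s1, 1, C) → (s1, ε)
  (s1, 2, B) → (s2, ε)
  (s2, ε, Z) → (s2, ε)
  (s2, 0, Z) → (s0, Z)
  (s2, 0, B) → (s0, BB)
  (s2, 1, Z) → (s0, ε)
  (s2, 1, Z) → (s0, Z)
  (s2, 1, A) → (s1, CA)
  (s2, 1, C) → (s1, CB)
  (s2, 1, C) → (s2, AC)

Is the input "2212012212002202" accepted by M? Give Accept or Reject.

One accepting computation: (s0, 2212012212002202, Z) ⊢ (s1, 212012212002202, BZ) ⊢ (s2, 12012212002202, Z) ⊢ (s0, 2012212002202, Z) ⊢ (s1, 012212002202, BZ) ⊢ (s2, 12212002202, Z) ⊢ (s0, 2212002202, Z) ⊢ (s1, 212002202, BZ) ⊢ (s2, 12002202, Z) ⊢ (s0, 2002202, Z) ⊢ (s1, 002202, BZ) ⊢ (s2, 02202, Z) ⊢ (s0, 2202, Z) ⊢ (s1, 202, BZ) ⊢ (s2, 02, Z) ⊢ (s0, 2, Z) ⊢ (s0, ε, ε)
All input consumed and the stack is empty.

Accept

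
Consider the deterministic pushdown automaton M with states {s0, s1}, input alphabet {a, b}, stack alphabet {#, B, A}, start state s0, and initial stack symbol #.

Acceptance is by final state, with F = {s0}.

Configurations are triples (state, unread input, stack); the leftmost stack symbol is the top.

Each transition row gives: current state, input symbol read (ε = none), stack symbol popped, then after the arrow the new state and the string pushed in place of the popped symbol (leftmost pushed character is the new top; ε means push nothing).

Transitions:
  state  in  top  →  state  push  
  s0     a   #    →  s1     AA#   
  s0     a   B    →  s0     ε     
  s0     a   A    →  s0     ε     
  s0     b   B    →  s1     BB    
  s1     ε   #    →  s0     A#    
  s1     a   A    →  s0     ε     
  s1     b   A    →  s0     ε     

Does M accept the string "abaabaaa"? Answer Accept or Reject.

(s0, abaabaaa, #)
  read a, top #: go to s1, push AA# → (s1, baabaaa, AA#)
  read b, top A: go to s0, push ε → (s0, aabaaa, A#)
  read a, top A: go to s0, push ε → (s0, abaaa, #)
  read a, top #: go to s1, push AA# → (s1, baaa, AA#)
  read b, top A: go to s0, push ε → (s0, aaa, A#)
  read a, top A: go to s0, push ε → (s0, aa, #)
  read a, top #: go to s1, push AA# → (s1, a, AA#)
  read a, top A: go to s0, push ε → (s0, ε, A#)
All input consumed; state s0 ∈ F.

Accept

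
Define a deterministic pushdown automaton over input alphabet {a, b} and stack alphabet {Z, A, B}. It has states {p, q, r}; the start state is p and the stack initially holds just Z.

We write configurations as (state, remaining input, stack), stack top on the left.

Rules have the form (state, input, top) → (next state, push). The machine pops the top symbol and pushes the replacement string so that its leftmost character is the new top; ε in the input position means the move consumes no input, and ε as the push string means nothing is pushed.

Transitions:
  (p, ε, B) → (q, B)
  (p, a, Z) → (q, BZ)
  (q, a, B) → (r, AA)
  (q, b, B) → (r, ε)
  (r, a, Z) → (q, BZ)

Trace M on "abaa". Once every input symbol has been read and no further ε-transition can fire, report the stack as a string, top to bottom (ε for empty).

AAZ

(p, abaa, Z) ⊢ (q, baa, BZ) ⊢ (r, aa, Z) ⊢ (q, a, BZ) ⊢ (r, ε, AAZ)
All input consumed in state r with stack AAZ.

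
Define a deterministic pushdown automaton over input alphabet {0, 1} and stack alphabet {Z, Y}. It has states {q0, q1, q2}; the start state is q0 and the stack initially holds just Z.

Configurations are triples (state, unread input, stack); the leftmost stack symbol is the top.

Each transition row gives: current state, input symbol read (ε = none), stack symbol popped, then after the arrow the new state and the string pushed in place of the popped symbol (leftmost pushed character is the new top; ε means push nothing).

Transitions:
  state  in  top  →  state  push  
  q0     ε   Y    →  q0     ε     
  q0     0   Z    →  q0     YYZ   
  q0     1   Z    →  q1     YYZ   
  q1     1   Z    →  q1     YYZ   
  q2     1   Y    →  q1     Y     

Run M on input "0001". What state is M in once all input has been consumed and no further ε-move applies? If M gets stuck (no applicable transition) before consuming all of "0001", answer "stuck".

q1

(q0, 0001, Z)
  read 0, top Z: go to q0, push YYZ → (q0, 001, YYZ)
  ε-move, top Y: go to q0, push ε → (q0, 001, YZ)
  ε-move, top Y: go to q0, push ε → (q0, 001, Z)
  read 0, top Z: go to q0, push YYZ → (q0, 01, YYZ)
  ε-move, top Y: go to q0, push ε → (q0, 01, YZ)
  ε-move, top Y: go to q0, push ε → (q0, 01, Z)
  read 0, top Z: go to q0, push YYZ → (q0, 1, YYZ)
  ε-move, top Y: go to q0, push ε → (q0, 1, YZ)
  ε-move, top Y: go to q0, push ε → (q0, 1, Z)
  read 1, top Z: go to q1, push YYZ → (q1, ε, YYZ)
All input consumed; M is in state q1.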